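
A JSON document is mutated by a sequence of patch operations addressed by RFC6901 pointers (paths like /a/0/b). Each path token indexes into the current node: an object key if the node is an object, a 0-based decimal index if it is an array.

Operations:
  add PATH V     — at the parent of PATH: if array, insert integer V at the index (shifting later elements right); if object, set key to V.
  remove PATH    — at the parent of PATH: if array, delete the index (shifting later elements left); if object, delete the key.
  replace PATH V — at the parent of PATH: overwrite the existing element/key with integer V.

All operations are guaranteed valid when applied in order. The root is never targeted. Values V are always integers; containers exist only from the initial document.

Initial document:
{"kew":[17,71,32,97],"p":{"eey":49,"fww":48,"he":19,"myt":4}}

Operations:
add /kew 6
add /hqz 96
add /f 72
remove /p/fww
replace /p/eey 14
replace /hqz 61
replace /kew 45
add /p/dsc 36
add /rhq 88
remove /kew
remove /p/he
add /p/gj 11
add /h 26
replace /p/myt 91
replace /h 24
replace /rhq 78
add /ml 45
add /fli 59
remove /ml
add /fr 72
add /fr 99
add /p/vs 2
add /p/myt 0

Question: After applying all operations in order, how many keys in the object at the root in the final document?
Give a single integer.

After op 1 (add /kew 6): {"kew":6,"p":{"eey":49,"fww":48,"he":19,"myt":4}}
After op 2 (add /hqz 96): {"hqz":96,"kew":6,"p":{"eey":49,"fww":48,"he":19,"myt":4}}
After op 3 (add /f 72): {"f":72,"hqz":96,"kew":6,"p":{"eey":49,"fww":48,"he":19,"myt":4}}
After op 4 (remove /p/fww): {"f":72,"hqz":96,"kew":6,"p":{"eey":49,"he":19,"myt":4}}
After op 5 (replace /p/eey 14): {"f":72,"hqz":96,"kew":6,"p":{"eey":14,"he":19,"myt":4}}
After op 6 (replace /hqz 61): {"f":72,"hqz":61,"kew":6,"p":{"eey":14,"he":19,"myt":4}}
After op 7 (replace /kew 45): {"f":72,"hqz":61,"kew":45,"p":{"eey":14,"he":19,"myt":4}}
After op 8 (add /p/dsc 36): {"f":72,"hqz":61,"kew":45,"p":{"dsc":36,"eey":14,"he":19,"myt":4}}
After op 9 (add /rhq 88): {"f":72,"hqz":61,"kew":45,"p":{"dsc":36,"eey":14,"he":19,"myt":4},"rhq":88}
After op 10 (remove /kew): {"f":72,"hqz":61,"p":{"dsc":36,"eey":14,"he":19,"myt":4},"rhq":88}
After op 11 (remove /p/he): {"f":72,"hqz":61,"p":{"dsc":36,"eey":14,"myt":4},"rhq":88}
After op 12 (add /p/gj 11): {"f":72,"hqz":61,"p":{"dsc":36,"eey":14,"gj":11,"myt":4},"rhq":88}
After op 13 (add /h 26): {"f":72,"h":26,"hqz":61,"p":{"dsc":36,"eey":14,"gj":11,"myt":4},"rhq":88}
After op 14 (replace /p/myt 91): {"f":72,"h":26,"hqz":61,"p":{"dsc":36,"eey":14,"gj":11,"myt":91},"rhq":88}
After op 15 (replace /h 24): {"f":72,"h":24,"hqz":61,"p":{"dsc":36,"eey":14,"gj":11,"myt":91},"rhq":88}
After op 16 (replace /rhq 78): {"f":72,"h":24,"hqz":61,"p":{"dsc":36,"eey":14,"gj":11,"myt":91},"rhq":78}
After op 17 (add /ml 45): {"f":72,"h":24,"hqz":61,"ml":45,"p":{"dsc":36,"eey":14,"gj":11,"myt":91},"rhq":78}
After op 18 (add /fli 59): {"f":72,"fli":59,"h":24,"hqz":61,"ml":45,"p":{"dsc":36,"eey":14,"gj":11,"myt":91},"rhq":78}
After op 19 (remove /ml): {"f":72,"fli":59,"h":24,"hqz":61,"p":{"dsc":36,"eey":14,"gj":11,"myt":91},"rhq":78}
After op 20 (add /fr 72): {"f":72,"fli":59,"fr":72,"h":24,"hqz":61,"p":{"dsc":36,"eey":14,"gj":11,"myt":91},"rhq":78}
After op 21 (add /fr 99): {"f":72,"fli":59,"fr":99,"h":24,"hqz":61,"p":{"dsc":36,"eey":14,"gj":11,"myt":91},"rhq":78}
After op 22 (add /p/vs 2): {"f":72,"fli":59,"fr":99,"h":24,"hqz":61,"p":{"dsc":36,"eey":14,"gj":11,"myt":91,"vs":2},"rhq":78}
After op 23 (add /p/myt 0): {"f":72,"fli":59,"fr":99,"h":24,"hqz":61,"p":{"dsc":36,"eey":14,"gj":11,"myt":0,"vs":2},"rhq":78}
Size at the root: 7

Answer: 7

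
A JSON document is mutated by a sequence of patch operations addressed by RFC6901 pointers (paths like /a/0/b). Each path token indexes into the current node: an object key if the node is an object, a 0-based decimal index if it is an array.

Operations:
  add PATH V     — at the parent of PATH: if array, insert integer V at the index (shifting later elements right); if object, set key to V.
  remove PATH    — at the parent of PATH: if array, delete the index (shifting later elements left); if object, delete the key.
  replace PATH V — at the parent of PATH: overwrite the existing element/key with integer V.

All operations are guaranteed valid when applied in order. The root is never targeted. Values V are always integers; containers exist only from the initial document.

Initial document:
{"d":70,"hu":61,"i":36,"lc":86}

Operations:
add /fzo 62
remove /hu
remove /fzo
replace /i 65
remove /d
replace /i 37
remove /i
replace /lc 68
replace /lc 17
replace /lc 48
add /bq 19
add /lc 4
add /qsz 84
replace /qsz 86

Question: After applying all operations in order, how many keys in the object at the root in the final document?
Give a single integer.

Answer: 3

Derivation:
After op 1 (add /fzo 62): {"d":70,"fzo":62,"hu":61,"i":36,"lc":86}
After op 2 (remove /hu): {"d":70,"fzo":62,"i":36,"lc":86}
After op 3 (remove /fzo): {"d":70,"i":36,"lc":86}
After op 4 (replace /i 65): {"d":70,"i":65,"lc":86}
After op 5 (remove /d): {"i":65,"lc":86}
After op 6 (replace /i 37): {"i":37,"lc":86}
After op 7 (remove /i): {"lc":86}
After op 8 (replace /lc 68): {"lc":68}
After op 9 (replace /lc 17): {"lc":17}
After op 10 (replace /lc 48): {"lc":48}
After op 11 (add /bq 19): {"bq":19,"lc":48}
After op 12 (add /lc 4): {"bq":19,"lc":4}
After op 13 (add /qsz 84): {"bq":19,"lc":4,"qsz":84}
After op 14 (replace /qsz 86): {"bq":19,"lc":4,"qsz":86}
Size at the root: 3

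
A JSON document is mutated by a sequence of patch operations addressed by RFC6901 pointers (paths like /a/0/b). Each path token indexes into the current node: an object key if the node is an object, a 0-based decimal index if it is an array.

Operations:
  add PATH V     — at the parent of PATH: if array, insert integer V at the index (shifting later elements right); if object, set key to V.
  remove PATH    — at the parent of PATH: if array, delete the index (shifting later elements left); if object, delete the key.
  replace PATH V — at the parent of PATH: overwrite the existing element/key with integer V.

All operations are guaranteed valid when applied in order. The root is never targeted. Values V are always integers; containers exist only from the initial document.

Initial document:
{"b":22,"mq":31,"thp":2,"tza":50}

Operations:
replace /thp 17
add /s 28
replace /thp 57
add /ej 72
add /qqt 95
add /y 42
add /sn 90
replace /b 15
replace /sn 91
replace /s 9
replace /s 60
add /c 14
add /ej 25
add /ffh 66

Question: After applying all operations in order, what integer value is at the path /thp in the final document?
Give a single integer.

Answer: 57

Derivation:
After op 1 (replace /thp 17): {"b":22,"mq":31,"thp":17,"tza":50}
After op 2 (add /s 28): {"b":22,"mq":31,"s":28,"thp":17,"tza":50}
After op 3 (replace /thp 57): {"b":22,"mq":31,"s":28,"thp":57,"tza":50}
After op 4 (add /ej 72): {"b":22,"ej":72,"mq":31,"s":28,"thp":57,"tza":50}
After op 5 (add /qqt 95): {"b":22,"ej":72,"mq":31,"qqt":95,"s":28,"thp":57,"tza":50}
After op 6 (add /y 42): {"b":22,"ej":72,"mq":31,"qqt":95,"s":28,"thp":57,"tza":50,"y":42}
After op 7 (add /sn 90): {"b":22,"ej":72,"mq":31,"qqt":95,"s":28,"sn":90,"thp":57,"tza":50,"y":42}
After op 8 (replace /b 15): {"b":15,"ej":72,"mq":31,"qqt":95,"s":28,"sn":90,"thp":57,"tza":50,"y":42}
After op 9 (replace /sn 91): {"b":15,"ej":72,"mq":31,"qqt":95,"s":28,"sn":91,"thp":57,"tza":50,"y":42}
After op 10 (replace /s 9): {"b":15,"ej":72,"mq":31,"qqt":95,"s":9,"sn":91,"thp":57,"tza":50,"y":42}
After op 11 (replace /s 60): {"b":15,"ej":72,"mq":31,"qqt":95,"s":60,"sn":91,"thp":57,"tza":50,"y":42}
After op 12 (add /c 14): {"b":15,"c":14,"ej":72,"mq":31,"qqt":95,"s":60,"sn":91,"thp":57,"tza":50,"y":42}
After op 13 (add /ej 25): {"b":15,"c":14,"ej":25,"mq":31,"qqt":95,"s":60,"sn":91,"thp":57,"tza":50,"y":42}
After op 14 (add /ffh 66): {"b":15,"c":14,"ej":25,"ffh":66,"mq":31,"qqt":95,"s":60,"sn":91,"thp":57,"tza":50,"y":42}
Value at /thp: 57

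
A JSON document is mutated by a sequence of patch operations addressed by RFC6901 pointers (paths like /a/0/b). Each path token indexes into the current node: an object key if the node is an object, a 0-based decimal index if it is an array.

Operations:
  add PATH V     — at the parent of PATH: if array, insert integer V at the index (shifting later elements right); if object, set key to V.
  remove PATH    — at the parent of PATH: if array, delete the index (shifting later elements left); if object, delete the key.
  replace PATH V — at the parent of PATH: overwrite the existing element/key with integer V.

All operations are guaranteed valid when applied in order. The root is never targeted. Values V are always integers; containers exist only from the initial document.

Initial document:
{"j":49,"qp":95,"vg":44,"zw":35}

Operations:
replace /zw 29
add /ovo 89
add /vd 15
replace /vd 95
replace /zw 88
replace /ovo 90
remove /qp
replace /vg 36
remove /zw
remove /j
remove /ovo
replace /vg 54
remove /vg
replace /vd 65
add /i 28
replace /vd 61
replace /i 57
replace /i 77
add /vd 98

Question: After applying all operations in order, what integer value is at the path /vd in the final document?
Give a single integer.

Answer: 98

Derivation:
After op 1 (replace /zw 29): {"j":49,"qp":95,"vg":44,"zw":29}
After op 2 (add /ovo 89): {"j":49,"ovo":89,"qp":95,"vg":44,"zw":29}
After op 3 (add /vd 15): {"j":49,"ovo":89,"qp":95,"vd":15,"vg":44,"zw":29}
After op 4 (replace /vd 95): {"j":49,"ovo":89,"qp":95,"vd":95,"vg":44,"zw":29}
After op 5 (replace /zw 88): {"j":49,"ovo":89,"qp":95,"vd":95,"vg":44,"zw":88}
After op 6 (replace /ovo 90): {"j":49,"ovo":90,"qp":95,"vd":95,"vg":44,"zw":88}
After op 7 (remove /qp): {"j":49,"ovo":90,"vd":95,"vg":44,"zw":88}
After op 8 (replace /vg 36): {"j":49,"ovo":90,"vd":95,"vg":36,"zw":88}
After op 9 (remove /zw): {"j":49,"ovo":90,"vd":95,"vg":36}
After op 10 (remove /j): {"ovo":90,"vd":95,"vg":36}
After op 11 (remove /ovo): {"vd":95,"vg":36}
After op 12 (replace /vg 54): {"vd":95,"vg":54}
After op 13 (remove /vg): {"vd":95}
After op 14 (replace /vd 65): {"vd":65}
After op 15 (add /i 28): {"i":28,"vd":65}
After op 16 (replace /vd 61): {"i":28,"vd":61}
After op 17 (replace /i 57): {"i":57,"vd":61}
After op 18 (replace /i 77): {"i":77,"vd":61}
After op 19 (add /vd 98): {"i":77,"vd":98}
Value at /vd: 98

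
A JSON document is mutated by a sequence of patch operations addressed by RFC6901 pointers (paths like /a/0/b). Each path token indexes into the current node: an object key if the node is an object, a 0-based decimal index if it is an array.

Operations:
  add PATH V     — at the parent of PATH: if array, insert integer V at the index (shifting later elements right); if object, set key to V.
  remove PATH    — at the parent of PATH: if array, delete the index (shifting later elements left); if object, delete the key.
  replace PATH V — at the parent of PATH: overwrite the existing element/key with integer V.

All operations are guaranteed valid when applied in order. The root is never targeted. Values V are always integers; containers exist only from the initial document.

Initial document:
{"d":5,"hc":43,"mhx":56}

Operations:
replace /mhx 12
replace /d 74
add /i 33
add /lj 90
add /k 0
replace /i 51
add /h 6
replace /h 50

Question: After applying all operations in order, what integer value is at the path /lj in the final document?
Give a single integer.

After op 1 (replace /mhx 12): {"d":5,"hc":43,"mhx":12}
After op 2 (replace /d 74): {"d":74,"hc":43,"mhx":12}
After op 3 (add /i 33): {"d":74,"hc":43,"i":33,"mhx":12}
After op 4 (add /lj 90): {"d":74,"hc":43,"i":33,"lj":90,"mhx":12}
After op 5 (add /k 0): {"d":74,"hc":43,"i":33,"k":0,"lj":90,"mhx":12}
After op 6 (replace /i 51): {"d":74,"hc":43,"i":51,"k":0,"lj":90,"mhx":12}
After op 7 (add /h 6): {"d":74,"h":6,"hc":43,"i":51,"k":0,"lj":90,"mhx":12}
After op 8 (replace /h 50): {"d":74,"h":50,"hc":43,"i":51,"k":0,"lj":90,"mhx":12}
Value at /lj: 90

Answer: 90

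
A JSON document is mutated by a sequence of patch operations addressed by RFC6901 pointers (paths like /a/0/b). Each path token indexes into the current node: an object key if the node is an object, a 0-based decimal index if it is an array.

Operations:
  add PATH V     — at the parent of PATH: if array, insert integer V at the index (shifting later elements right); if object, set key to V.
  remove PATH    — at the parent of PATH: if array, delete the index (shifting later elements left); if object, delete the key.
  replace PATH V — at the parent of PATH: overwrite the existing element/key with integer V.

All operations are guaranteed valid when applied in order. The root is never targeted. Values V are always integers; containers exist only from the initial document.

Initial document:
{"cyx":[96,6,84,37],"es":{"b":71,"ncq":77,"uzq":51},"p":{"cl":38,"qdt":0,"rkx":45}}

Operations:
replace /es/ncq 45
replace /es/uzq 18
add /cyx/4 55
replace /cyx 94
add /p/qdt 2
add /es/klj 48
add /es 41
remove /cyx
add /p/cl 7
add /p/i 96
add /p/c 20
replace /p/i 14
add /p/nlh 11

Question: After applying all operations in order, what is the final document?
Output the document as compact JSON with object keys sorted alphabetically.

Answer: {"es":41,"p":{"c":20,"cl":7,"i":14,"nlh":11,"qdt":2,"rkx":45}}

Derivation:
After op 1 (replace /es/ncq 45): {"cyx":[96,6,84,37],"es":{"b":71,"ncq":45,"uzq":51},"p":{"cl":38,"qdt":0,"rkx":45}}
After op 2 (replace /es/uzq 18): {"cyx":[96,6,84,37],"es":{"b":71,"ncq":45,"uzq":18},"p":{"cl":38,"qdt":0,"rkx":45}}
After op 3 (add /cyx/4 55): {"cyx":[96,6,84,37,55],"es":{"b":71,"ncq":45,"uzq":18},"p":{"cl":38,"qdt":0,"rkx":45}}
After op 4 (replace /cyx 94): {"cyx":94,"es":{"b":71,"ncq":45,"uzq":18},"p":{"cl":38,"qdt":0,"rkx":45}}
After op 5 (add /p/qdt 2): {"cyx":94,"es":{"b":71,"ncq":45,"uzq":18},"p":{"cl":38,"qdt":2,"rkx":45}}
After op 6 (add /es/klj 48): {"cyx":94,"es":{"b":71,"klj":48,"ncq":45,"uzq":18},"p":{"cl":38,"qdt":2,"rkx":45}}
After op 7 (add /es 41): {"cyx":94,"es":41,"p":{"cl":38,"qdt":2,"rkx":45}}
After op 8 (remove /cyx): {"es":41,"p":{"cl":38,"qdt":2,"rkx":45}}
After op 9 (add /p/cl 7): {"es":41,"p":{"cl":7,"qdt":2,"rkx":45}}
After op 10 (add /p/i 96): {"es":41,"p":{"cl":7,"i":96,"qdt":2,"rkx":45}}
After op 11 (add /p/c 20): {"es":41,"p":{"c":20,"cl":7,"i":96,"qdt":2,"rkx":45}}
After op 12 (replace /p/i 14): {"es":41,"p":{"c":20,"cl":7,"i":14,"qdt":2,"rkx":45}}
After op 13 (add /p/nlh 11): {"es":41,"p":{"c":20,"cl":7,"i":14,"nlh":11,"qdt":2,"rkx":45}}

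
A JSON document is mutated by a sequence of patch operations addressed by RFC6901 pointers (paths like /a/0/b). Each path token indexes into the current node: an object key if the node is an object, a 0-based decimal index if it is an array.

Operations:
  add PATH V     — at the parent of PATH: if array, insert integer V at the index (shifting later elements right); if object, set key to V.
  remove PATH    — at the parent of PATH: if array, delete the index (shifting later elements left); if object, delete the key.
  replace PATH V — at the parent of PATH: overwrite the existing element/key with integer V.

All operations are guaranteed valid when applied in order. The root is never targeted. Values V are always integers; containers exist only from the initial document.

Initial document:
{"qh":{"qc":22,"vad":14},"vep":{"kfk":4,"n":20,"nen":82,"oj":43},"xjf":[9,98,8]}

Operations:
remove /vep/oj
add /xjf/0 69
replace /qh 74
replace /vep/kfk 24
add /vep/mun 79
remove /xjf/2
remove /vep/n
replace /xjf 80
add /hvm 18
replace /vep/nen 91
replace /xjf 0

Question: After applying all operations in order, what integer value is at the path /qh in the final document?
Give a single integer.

Answer: 74

Derivation:
After op 1 (remove /vep/oj): {"qh":{"qc":22,"vad":14},"vep":{"kfk":4,"n":20,"nen":82},"xjf":[9,98,8]}
After op 2 (add /xjf/0 69): {"qh":{"qc":22,"vad":14},"vep":{"kfk":4,"n":20,"nen":82},"xjf":[69,9,98,8]}
After op 3 (replace /qh 74): {"qh":74,"vep":{"kfk":4,"n":20,"nen":82},"xjf":[69,9,98,8]}
After op 4 (replace /vep/kfk 24): {"qh":74,"vep":{"kfk":24,"n":20,"nen":82},"xjf":[69,9,98,8]}
After op 5 (add /vep/mun 79): {"qh":74,"vep":{"kfk":24,"mun":79,"n":20,"nen":82},"xjf":[69,9,98,8]}
After op 6 (remove /xjf/2): {"qh":74,"vep":{"kfk":24,"mun":79,"n":20,"nen":82},"xjf":[69,9,8]}
After op 7 (remove /vep/n): {"qh":74,"vep":{"kfk":24,"mun":79,"nen":82},"xjf":[69,9,8]}
After op 8 (replace /xjf 80): {"qh":74,"vep":{"kfk":24,"mun":79,"nen":82},"xjf":80}
After op 9 (add /hvm 18): {"hvm":18,"qh":74,"vep":{"kfk":24,"mun":79,"nen":82},"xjf":80}
After op 10 (replace /vep/nen 91): {"hvm":18,"qh":74,"vep":{"kfk":24,"mun":79,"nen":91},"xjf":80}
After op 11 (replace /xjf 0): {"hvm":18,"qh":74,"vep":{"kfk":24,"mun":79,"nen":91},"xjf":0}
Value at /qh: 74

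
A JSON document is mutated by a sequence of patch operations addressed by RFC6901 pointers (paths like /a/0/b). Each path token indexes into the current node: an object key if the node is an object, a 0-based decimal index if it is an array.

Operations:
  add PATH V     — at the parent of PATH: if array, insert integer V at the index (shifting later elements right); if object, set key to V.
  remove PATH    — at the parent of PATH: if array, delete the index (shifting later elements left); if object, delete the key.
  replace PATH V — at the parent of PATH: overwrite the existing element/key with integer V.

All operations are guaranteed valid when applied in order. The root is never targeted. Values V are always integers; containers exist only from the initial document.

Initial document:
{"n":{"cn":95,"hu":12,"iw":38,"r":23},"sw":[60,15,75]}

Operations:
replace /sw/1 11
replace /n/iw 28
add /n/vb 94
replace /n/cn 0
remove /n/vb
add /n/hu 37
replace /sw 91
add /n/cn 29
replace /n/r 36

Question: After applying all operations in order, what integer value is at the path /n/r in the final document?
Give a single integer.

Answer: 36

Derivation:
After op 1 (replace /sw/1 11): {"n":{"cn":95,"hu":12,"iw":38,"r":23},"sw":[60,11,75]}
After op 2 (replace /n/iw 28): {"n":{"cn":95,"hu":12,"iw":28,"r":23},"sw":[60,11,75]}
After op 3 (add /n/vb 94): {"n":{"cn":95,"hu":12,"iw":28,"r":23,"vb":94},"sw":[60,11,75]}
After op 4 (replace /n/cn 0): {"n":{"cn":0,"hu":12,"iw":28,"r":23,"vb":94},"sw":[60,11,75]}
After op 5 (remove /n/vb): {"n":{"cn":0,"hu":12,"iw":28,"r":23},"sw":[60,11,75]}
After op 6 (add /n/hu 37): {"n":{"cn":0,"hu":37,"iw":28,"r":23},"sw":[60,11,75]}
After op 7 (replace /sw 91): {"n":{"cn":0,"hu":37,"iw":28,"r":23},"sw":91}
After op 8 (add /n/cn 29): {"n":{"cn":29,"hu":37,"iw":28,"r":23},"sw":91}
After op 9 (replace /n/r 36): {"n":{"cn":29,"hu":37,"iw":28,"r":36},"sw":91}
Value at /n/r: 36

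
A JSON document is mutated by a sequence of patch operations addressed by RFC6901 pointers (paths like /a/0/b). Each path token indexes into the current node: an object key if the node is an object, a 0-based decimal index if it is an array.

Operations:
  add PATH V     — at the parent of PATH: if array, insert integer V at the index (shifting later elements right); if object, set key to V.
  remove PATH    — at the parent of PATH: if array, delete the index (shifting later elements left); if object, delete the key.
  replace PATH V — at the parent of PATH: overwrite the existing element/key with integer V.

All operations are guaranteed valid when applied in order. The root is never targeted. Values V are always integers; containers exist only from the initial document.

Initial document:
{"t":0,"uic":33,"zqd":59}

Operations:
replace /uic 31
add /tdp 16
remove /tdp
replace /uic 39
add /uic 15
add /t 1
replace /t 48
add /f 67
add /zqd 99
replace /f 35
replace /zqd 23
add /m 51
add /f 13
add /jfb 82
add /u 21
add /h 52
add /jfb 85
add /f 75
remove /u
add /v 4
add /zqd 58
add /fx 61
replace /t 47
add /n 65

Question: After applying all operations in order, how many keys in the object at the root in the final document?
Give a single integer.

After op 1 (replace /uic 31): {"t":0,"uic":31,"zqd":59}
After op 2 (add /tdp 16): {"t":0,"tdp":16,"uic":31,"zqd":59}
After op 3 (remove /tdp): {"t":0,"uic":31,"zqd":59}
After op 4 (replace /uic 39): {"t":0,"uic":39,"zqd":59}
After op 5 (add /uic 15): {"t":0,"uic":15,"zqd":59}
After op 6 (add /t 1): {"t":1,"uic":15,"zqd":59}
After op 7 (replace /t 48): {"t":48,"uic":15,"zqd":59}
After op 8 (add /f 67): {"f":67,"t":48,"uic":15,"zqd":59}
After op 9 (add /zqd 99): {"f":67,"t":48,"uic":15,"zqd":99}
After op 10 (replace /f 35): {"f":35,"t":48,"uic":15,"zqd":99}
After op 11 (replace /zqd 23): {"f":35,"t":48,"uic":15,"zqd":23}
After op 12 (add /m 51): {"f":35,"m":51,"t":48,"uic":15,"zqd":23}
After op 13 (add /f 13): {"f":13,"m":51,"t":48,"uic":15,"zqd":23}
After op 14 (add /jfb 82): {"f":13,"jfb":82,"m":51,"t":48,"uic":15,"zqd":23}
After op 15 (add /u 21): {"f":13,"jfb":82,"m":51,"t":48,"u":21,"uic":15,"zqd":23}
After op 16 (add /h 52): {"f":13,"h":52,"jfb":82,"m":51,"t":48,"u":21,"uic":15,"zqd":23}
After op 17 (add /jfb 85): {"f":13,"h":52,"jfb":85,"m":51,"t":48,"u":21,"uic":15,"zqd":23}
After op 18 (add /f 75): {"f":75,"h":52,"jfb":85,"m":51,"t":48,"u":21,"uic":15,"zqd":23}
After op 19 (remove /u): {"f":75,"h":52,"jfb":85,"m":51,"t":48,"uic":15,"zqd":23}
After op 20 (add /v 4): {"f":75,"h":52,"jfb":85,"m":51,"t":48,"uic":15,"v":4,"zqd":23}
After op 21 (add /zqd 58): {"f":75,"h":52,"jfb":85,"m":51,"t":48,"uic":15,"v":4,"zqd":58}
After op 22 (add /fx 61): {"f":75,"fx":61,"h":52,"jfb":85,"m":51,"t":48,"uic":15,"v":4,"zqd":58}
After op 23 (replace /t 47): {"f":75,"fx":61,"h":52,"jfb":85,"m":51,"t":47,"uic":15,"v":4,"zqd":58}
After op 24 (add /n 65): {"f":75,"fx":61,"h":52,"jfb":85,"m":51,"n":65,"t":47,"uic":15,"v":4,"zqd":58}
Size at the root: 10

Answer: 10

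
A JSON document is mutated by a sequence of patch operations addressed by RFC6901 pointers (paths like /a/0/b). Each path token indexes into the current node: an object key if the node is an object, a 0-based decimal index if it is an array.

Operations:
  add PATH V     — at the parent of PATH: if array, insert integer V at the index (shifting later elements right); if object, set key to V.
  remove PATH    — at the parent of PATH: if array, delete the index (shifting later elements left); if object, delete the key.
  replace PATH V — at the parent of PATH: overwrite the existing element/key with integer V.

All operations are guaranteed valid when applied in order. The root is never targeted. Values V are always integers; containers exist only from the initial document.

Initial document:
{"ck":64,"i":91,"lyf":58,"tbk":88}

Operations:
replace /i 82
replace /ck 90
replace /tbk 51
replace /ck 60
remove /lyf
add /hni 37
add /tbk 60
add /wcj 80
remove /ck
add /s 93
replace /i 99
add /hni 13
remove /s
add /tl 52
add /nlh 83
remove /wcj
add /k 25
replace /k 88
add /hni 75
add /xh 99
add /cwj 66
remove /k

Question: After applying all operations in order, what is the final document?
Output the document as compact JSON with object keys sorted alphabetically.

After op 1 (replace /i 82): {"ck":64,"i":82,"lyf":58,"tbk":88}
After op 2 (replace /ck 90): {"ck":90,"i":82,"lyf":58,"tbk":88}
After op 3 (replace /tbk 51): {"ck":90,"i":82,"lyf":58,"tbk":51}
After op 4 (replace /ck 60): {"ck":60,"i":82,"lyf":58,"tbk":51}
After op 5 (remove /lyf): {"ck":60,"i":82,"tbk":51}
After op 6 (add /hni 37): {"ck":60,"hni":37,"i":82,"tbk":51}
After op 7 (add /tbk 60): {"ck":60,"hni":37,"i":82,"tbk":60}
After op 8 (add /wcj 80): {"ck":60,"hni":37,"i":82,"tbk":60,"wcj":80}
After op 9 (remove /ck): {"hni":37,"i":82,"tbk":60,"wcj":80}
After op 10 (add /s 93): {"hni":37,"i":82,"s":93,"tbk":60,"wcj":80}
After op 11 (replace /i 99): {"hni":37,"i":99,"s":93,"tbk":60,"wcj":80}
After op 12 (add /hni 13): {"hni":13,"i":99,"s":93,"tbk":60,"wcj":80}
After op 13 (remove /s): {"hni":13,"i":99,"tbk":60,"wcj":80}
After op 14 (add /tl 52): {"hni":13,"i":99,"tbk":60,"tl":52,"wcj":80}
After op 15 (add /nlh 83): {"hni":13,"i":99,"nlh":83,"tbk":60,"tl":52,"wcj":80}
After op 16 (remove /wcj): {"hni":13,"i":99,"nlh":83,"tbk":60,"tl":52}
After op 17 (add /k 25): {"hni":13,"i":99,"k":25,"nlh":83,"tbk":60,"tl":52}
After op 18 (replace /k 88): {"hni":13,"i":99,"k":88,"nlh":83,"tbk":60,"tl":52}
After op 19 (add /hni 75): {"hni":75,"i":99,"k":88,"nlh":83,"tbk":60,"tl":52}
After op 20 (add /xh 99): {"hni":75,"i":99,"k":88,"nlh":83,"tbk":60,"tl":52,"xh":99}
After op 21 (add /cwj 66): {"cwj":66,"hni":75,"i":99,"k":88,"nlh":83,"tbk":60,"tl":52,"xh":99}
After op 22 (remove /k): {"cwj":66,"hni":75,"i":99,"nlh":83,"tbk":60,"tl":52,"xh":99}

Answer: {"cwj":66,"hni":75,"i":99,"nlh":83,"tbk":60,"tl":52,"xh":99}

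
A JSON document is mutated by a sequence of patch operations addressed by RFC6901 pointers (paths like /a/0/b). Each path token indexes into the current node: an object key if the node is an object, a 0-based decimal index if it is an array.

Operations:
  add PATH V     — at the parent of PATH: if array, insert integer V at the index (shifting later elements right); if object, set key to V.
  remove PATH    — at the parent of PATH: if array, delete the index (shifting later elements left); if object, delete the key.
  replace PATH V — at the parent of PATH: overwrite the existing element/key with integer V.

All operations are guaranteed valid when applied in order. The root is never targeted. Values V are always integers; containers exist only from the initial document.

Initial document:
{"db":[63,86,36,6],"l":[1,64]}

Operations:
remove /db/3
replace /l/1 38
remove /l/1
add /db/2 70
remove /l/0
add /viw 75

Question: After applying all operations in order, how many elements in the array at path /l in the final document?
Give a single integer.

After op 1 (remove /db/3): {"db":[63,86,36],"l":[1,64]}
After op 2 (replace /l/1 38): {"db":[63,86,36],"l":[1,38]}
After op 3 (remove /l/1): {"db":[63,86,36],"l":[1]}
After op 4 (add /db/2 70): {"db":[63,86,70,36],"l":[1]}
After op 5 (remove /l/0): {"db":[63,86,70,36],"l":[]}
After op 6 (add /viw 75): {"db":[63,86,70,36],"l":[],"viw":75}
Size at path /l: 0

Answer: 0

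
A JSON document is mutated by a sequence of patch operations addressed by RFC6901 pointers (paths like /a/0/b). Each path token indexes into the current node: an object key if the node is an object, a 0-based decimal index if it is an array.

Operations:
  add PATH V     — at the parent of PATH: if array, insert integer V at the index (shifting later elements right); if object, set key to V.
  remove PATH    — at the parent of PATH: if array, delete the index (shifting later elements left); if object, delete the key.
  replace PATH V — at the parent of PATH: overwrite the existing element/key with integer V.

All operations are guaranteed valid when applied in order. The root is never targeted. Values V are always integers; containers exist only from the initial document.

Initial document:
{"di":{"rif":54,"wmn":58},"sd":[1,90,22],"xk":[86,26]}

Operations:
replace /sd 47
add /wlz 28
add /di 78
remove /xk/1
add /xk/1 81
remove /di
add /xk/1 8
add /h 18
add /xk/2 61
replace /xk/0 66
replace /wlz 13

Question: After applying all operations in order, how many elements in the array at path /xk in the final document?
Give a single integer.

Answer: 4

Derivation:
After op 1 (replace /sd 47): {"di":{"rif":54,"wmn":58},"sd":47,"xk":[86,26]}
After op 2 (add /wlz 28): {"di":{"rif":54,"wmn":58},"sd":47,"wlz":28,"xk":[86,26]}
After op 3 (add /di 78): {"di":78,"sd":47,"wlz":28,"xk":[86,26]}
After op 4 (remove /xk/1): {"di":78,"sd":47,"wlz":28,"xk":[86]}
After op 5 (add /xk/1 81): {"di":78,"sd":47,"wlz":28,"xk":[86,81]}
After op 6 (remove /di): {"sd":47,"wlz":28,"xk":[86,81]}
After op 7 (add /xk/1 8): {"sd":47,"wlz":28,"xk":[86,8,81]}
After op 8 (add /h 18): {"h":18,"sd":47,"wlz":28,"xk":[86,8,81]}
After op 9 (add /xk/2 61): {"h":18,"sd":47,"wlz":28,"xk":[86,8,61,81]}
After op 10 (replace /xk/0 66): {"h":18,"sd":47,"wlz":28,"xk":[66,8,61,81]}
After op 11 (replace /wlz 13): {"h":18,"sd":47,"wlz":13,"xk":[66,8,61,81]}
Size at path /xk: 4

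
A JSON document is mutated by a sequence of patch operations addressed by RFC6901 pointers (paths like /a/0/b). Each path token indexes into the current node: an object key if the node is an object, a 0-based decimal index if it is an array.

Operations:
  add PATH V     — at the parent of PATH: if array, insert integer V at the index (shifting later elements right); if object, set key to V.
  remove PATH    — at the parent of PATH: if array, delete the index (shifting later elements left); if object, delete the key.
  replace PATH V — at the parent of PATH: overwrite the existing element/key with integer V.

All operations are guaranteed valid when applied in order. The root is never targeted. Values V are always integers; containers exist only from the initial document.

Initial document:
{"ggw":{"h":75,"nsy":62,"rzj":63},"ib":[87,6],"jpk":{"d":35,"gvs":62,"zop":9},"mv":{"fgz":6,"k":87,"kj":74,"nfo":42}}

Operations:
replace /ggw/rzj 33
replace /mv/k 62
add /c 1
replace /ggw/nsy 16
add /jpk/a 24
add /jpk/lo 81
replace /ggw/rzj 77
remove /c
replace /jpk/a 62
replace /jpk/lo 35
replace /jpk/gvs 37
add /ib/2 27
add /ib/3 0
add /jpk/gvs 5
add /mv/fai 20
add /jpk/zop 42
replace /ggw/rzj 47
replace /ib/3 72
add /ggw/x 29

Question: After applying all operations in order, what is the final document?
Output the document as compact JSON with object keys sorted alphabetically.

Answer: {"ggw":{"h":75,"nsy":16,"rzj":47,"x":29},"ib":[87,6,27,72],"jpk":{"a":62,"d":35,"gvs":5,"lo":35,"zop":42},"mv":{"fai":20,"fgz":6,"k":62,"kj":74,"nfo":42}}

Derivation:
After op 1 (replace /ggw/rzj 33): {"ggw":{"h":75,"nsy":62,"rzj":33},"ib":[87,6],"jpk":{"d":35,"gvs":62,"zop":9},"mv":{"fgz":6,"k":87,"kj":74,"nfo":42}}
After op 2 (replace /mv/k 62): {"ggw":{"h":75,"nsy":62,"rzj":33},"ib":[87,6],"jpk":{"d":35,"gvs":62,"zop":9},"mv":{"fgz":6,"k":62,"kj":74,"nfo":42}}
After op 3 (add /c 1): {"c":1,"ggw":{"h":75,"nsy":62,"rzj":33},"ib":[87,6],"jpk":{"d":35,"gvs":62,"zop":9},"mv":{"fgz":6,"k":62,"kj":74,"nfo":42}}
After op 4 (replace /ggw/nsy 16): {"c":1,"ggw":{"h":75,"nsy":16,"rzj":33},"ib":[87,6],"jpk":{"d":35,"gvs":62,"zop":9},"mv":{"fgz":6,"k":62,"kj":74,"nfo":42}}
After op 5 (add /jpk/a 24): {"c":1,"ggw":{"h":75,"nsy":16,"rzj":33},"ib":[87,6],"jpk":{"a":24,"d":35,"gvs":62,"zop":9},"mv":{"fgz":6,"k":62,"kj":74,"nfo":42}}
After op 6 (add /jpk/lo 81): {"c":1,"ggw":{"h":75,"nsy":16,"rzj":33},"ib":[87,6],"jpk":{"a":24,"d":35,"gvs":62,"lo":81,"zop":9},"mv":{"fgz":6,"k":62,"kj":74,"nfo":42}}
After op 7 (replace /ggw/rzj 77): {"c":1,"ggw":{"h":75,"nsy":16,"rzj":77},"ib":[87,6],"jpk":{"a":24,"d":35,"gvs":62,"lo":81,"zop":9},"mv":{"fgz":6,"k":62,"kj":74,"nfo":42}}
After op 8 (remove /c): {"ggw":{"h":75,"nsy":16,"rzj":77},"ib":[87,6],"jpk":{"a":24,"d":35,"gvs":62,"lo":81,"zop":9},"mv":{"fgz":6,"k":62,"kj":74,"nfo":42}}
After op 9 (replace /jpk/a 62): {"ggw":{"h":75,"nsy":16,"rzj":77},"ib":[87,6],"jpk":{"a":62,"d":35,"gvs":62,"lo":81,"zop":9},"mv":{"fgz":6,"k":62,"kj":74,"nfo":42}}
After op 10 (replace /jpk/lo 35): {"ggw":{"h":75,"nsy":16,"rzj":77},"ib":[87,6],"jpk":{"a":62,"d":35,"gvs":62,"lo":35,"zop":9},"mv":{"fgz":6,"k":62,"kj":74,"nfo":42}}
After op 11 (replace /jpk/gvs 37): {"ggw":{"h":75,"nsy":16,"rzj":77},"ib":[87,6],"jpk":{"a":62,"d":35,"gvs":37,"lo":35,"zop":9},"mv":{"fgz":6,"k":62,"kj":74,"nfo":42}}
After op 12 (add /ib/2 27): {"ggw":{"h":75,"nsy":16,"rzj":77},"ib":[87,6,27],"jpk":{"a":62,"d":35,"gvs":37,"lo":35,"zop":9},"mv":{"fgz":6,"k":62,"kj":74,"nfo":42}}
After op 13 (add /ib/3 0): {"ggw":{"h":75,"nsy":16,"rzj":77},"ib":[87,6,27,0],"jpk":{"a":62,"d":35,"gvs":37,"lo":35,"zop":9},"mv":{"fgz":6,"k":62,"kj":74,"nfo":42}}
After op 14 (add /jpk/gvs 5): {"ggw":{"h":75,"nsy":16,"rzj":77},"ib":[87,6,27,0],"jpk":{"a":62,"d":35,"gvs":5,"lo":35,"zop":9},"mv":{"fgz":6,"k":62,"kj":74,"nfo":42}}
After op 15 (add /mv/fai 20): {"ggw":{"h":75,"nsy":16,"rzj":77},"ib":[87,6,27,0],"jpk":{"a":62,"d":35,"gvs":5,"lo":35,"zop":9},"mv":{"fai":20,"fgz":6,"k":62,"kj":74,"nfo":42}}
After op 16 (add /jpk/zop 42): {"ggw":{"h":75,"nsy":16,"rzj":77},"ib":[87,6,27,0],"jpk":{"a":62,"d":35,"gvs":5,"lo":35,"zop":42},"mv":{"fai":20,"fgz":6,"k":62,"kj":74,"nfo":42}}
After op 17 (replace /ggw/rzj 47): {"ggw":{"h":75,"nsy":16,"rzj":47},"ib":[87,6,27,0],"jpk":{"a":62,"d":35,"gvs":5,"lo":35,"zop":42},"mv":{"fai":20,"fgz":6,"k":62,"kj":74,"nfo":42}}
After op 18 (replace /ib/3 72): {"ggw":{"h":75,"nsy":16,"rzj":47},"ib":[87,6,27,72],"jpk":{"a":62,"d":35,"gvs":5,"lo":35,"zop":42},"mv":{"fai":20,"fgz":6,"k":62,"kj":74,"nfo":42}}
After op 19 (add /ggw/x 29): {"ggw":{"h":75,"nsy":16,"rzj":47,"x":29},"ib":[87,6,27,72],"jpk":{"a":62,"d":35,"gvs":5,"lo":35,"zop":42},"mv":{"fai":20,"fgz":6,"k":62,"kj":74,"nfo":42}}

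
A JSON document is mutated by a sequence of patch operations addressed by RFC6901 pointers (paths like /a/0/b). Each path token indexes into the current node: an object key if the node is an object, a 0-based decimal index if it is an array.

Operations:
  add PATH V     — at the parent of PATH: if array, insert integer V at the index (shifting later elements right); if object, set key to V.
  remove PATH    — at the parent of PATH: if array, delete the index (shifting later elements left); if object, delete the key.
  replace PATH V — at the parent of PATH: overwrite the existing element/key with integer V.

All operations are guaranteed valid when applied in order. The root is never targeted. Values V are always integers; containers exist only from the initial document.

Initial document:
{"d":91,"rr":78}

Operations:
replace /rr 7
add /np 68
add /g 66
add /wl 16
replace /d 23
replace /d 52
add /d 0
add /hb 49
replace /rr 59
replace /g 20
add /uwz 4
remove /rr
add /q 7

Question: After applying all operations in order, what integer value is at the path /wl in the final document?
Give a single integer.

Answer: 16

Derivation:
After op 1 (replace /rr 7): {"d":91,"rr":7}
After op 2 (add /np 68): {"d":91,"np":68,"rr":7}
After op 3 (add /g 66): {"d":91,"g":66,"np":68,"rr":7}
After op 4 (add /wl 16): {"d":91,"g":66,"np":68,"rr":7,"wl":16}
After op 5 (replace /d 23): {"d":23,"g":66,"np":68,"rr":7,"wl":16}
After op 6 (replace /d 52): {"d":52,"g":66,"np":68,"rr":7,"wl":16}
After op 7 (add /d 0): {"d":0,"g":66,"np":68,"rr":7,"wl":16}
After op 8 (add /hb 49): {"d":0,"g":66,"hb":49,"np":68,"rr":7,"wl":16}
After op 9 (replace /rr 59): {"d":0,"g":66,"hb":49,"np":68,"rr":59,"wl":16}
After op 10 (replace /g 20): {"d":0,"g":20,"hb":49,"np":68,"rr":59,"wl":16}
After op 11 (add /uwz 4): {"d":0,"g":20,"hb":49,"np":68,"rr":59,"uwz":4,"wl":16}
After op 12 (remove /rr): {"d":0,"g":20,"hb":49,"np":68,"uwz":4,"wl":16}
After op 13 (add /q 7): {"d":0,"g":20,"hb":49,"np":68,"q":7,"uwz":4,"wl":16}
Value at /wl: 16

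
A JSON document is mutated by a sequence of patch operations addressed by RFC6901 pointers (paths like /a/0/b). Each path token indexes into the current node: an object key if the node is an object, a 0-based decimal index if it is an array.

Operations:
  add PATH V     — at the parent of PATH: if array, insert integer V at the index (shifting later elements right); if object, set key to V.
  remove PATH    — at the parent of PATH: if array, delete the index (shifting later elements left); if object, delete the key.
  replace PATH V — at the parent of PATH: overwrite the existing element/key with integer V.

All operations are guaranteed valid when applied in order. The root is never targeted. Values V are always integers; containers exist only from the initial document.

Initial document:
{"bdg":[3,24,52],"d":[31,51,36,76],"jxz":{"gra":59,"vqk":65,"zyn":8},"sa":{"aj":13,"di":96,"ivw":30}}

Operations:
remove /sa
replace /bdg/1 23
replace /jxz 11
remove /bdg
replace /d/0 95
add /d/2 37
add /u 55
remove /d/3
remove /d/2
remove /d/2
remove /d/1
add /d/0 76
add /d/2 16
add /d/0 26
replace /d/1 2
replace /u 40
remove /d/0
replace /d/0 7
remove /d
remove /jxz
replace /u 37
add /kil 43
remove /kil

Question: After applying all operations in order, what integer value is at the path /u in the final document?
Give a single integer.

After op 1 (remove /sa): {"bdg":[3,24,52],"d":[31,51,36,76],"jxz":{"gra":59,"vqk":65,"zyn":8}}
After op 2 (replace /bdg/1 23): {"bdg":[3,23,52],"d":[31,51,36,76],"jxz":{"gra":59,"vqk":65,"zyn":8}}
After op 3 (replace /jxz 11): {"bdg":[3,23,52],"d":[31,51,36,76],"jxz":11}
After op 4 (remove /bdg): {"d":[31,51,36,76],"jxz":11}
After op 5 (replace /d/0 95): {"d":[95,51,36,76],"jxz":11}
After op 6 (add /d/2 37): {"d":[95,51,37,36,76],"jxz":11}
After op 7 (add /u 55): {"d":[95,51,37,36,76],"jxz":11,"u":55}
After op 8 (remove /d/3): {"d":[95,51,37,76],"jxz":11,"u":55}
After op 9 (remove /d/2): {"d":[95,51,76],"jxz":11,"u":55}
After op 10 (remove /d/2): {"d":[95,51],"jxz":11,"u":55}
After op 11 (remove /d/1): {"d":[95],"jxz":11,"u":55}
After op 12 (add /d/0 76): {"d":[76,95],"jxz":11,"u":55}
After op 13 (add /d/2 16): {"d":[76,95,16],"jxz":11,"u":55}
After op 14 (add /d/0 26): {"d":[26,76,95,16],"jxz":11,"u":55}
After op 15 (replace /d/1 2): {"d":[26,2,95,16],"jxz":11,"u":55}
After op 16 (replace /u 40): {"d":[26,2,95,16],"jxz":11,"u":40}
After op 17 (remove /d/0): {"d":[2,95,16],"jxz":11,"u":40}
After op 18 (replace /d/0 7): {"d":[7,95,16],"jxz":11,"u":40}
After op 19 (remove /d): {"jxz":11,"u":40}
After op 20 (remove /jxz): {"u":40}
After op 21 (replace /u 37): {"u":37}
After op 22 (add /kil 43): {"kil":43,"u":37}
After op 23 (remove /kil): {"u":37}
Value at /u: 37

Answer: 37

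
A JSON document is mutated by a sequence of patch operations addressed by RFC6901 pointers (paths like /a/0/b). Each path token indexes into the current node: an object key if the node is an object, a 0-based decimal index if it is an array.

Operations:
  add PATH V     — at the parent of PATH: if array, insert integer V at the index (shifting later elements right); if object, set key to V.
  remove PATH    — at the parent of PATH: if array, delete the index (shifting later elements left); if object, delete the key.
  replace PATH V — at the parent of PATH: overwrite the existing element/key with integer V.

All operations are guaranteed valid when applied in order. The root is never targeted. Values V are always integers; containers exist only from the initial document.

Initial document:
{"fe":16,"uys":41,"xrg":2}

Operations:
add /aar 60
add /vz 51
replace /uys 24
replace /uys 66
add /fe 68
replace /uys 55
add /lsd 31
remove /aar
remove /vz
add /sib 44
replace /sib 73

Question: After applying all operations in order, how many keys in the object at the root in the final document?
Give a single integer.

Answer: 5

Derivation:
After op 1 (add /aar 60): {"aar":60,"fe":16,"uys":41,"xrg":2}
After op 2 (add /vz 51): {"aar":60,"fe":16,"uys":41,"vz":51,"xrg":2}
After op 3 (replace /uys 24): {"aar":60,"fe":16,"uys":24,"vz":51,"xrg":2}
After op 4 (replace /uys 66): {"aar":60,"fe":16,"uys":66,"vz":51,"xrg":2}
After op 5 (add /fe 68): {"aar":60,"fe":68,"uys":66,"vz":51,"xrg":2}
After op 6 (replace /uys 55): {"aar":60,"fe":68,"uys":55,"vz":51,"xrg":2}
After op 7 (add /lsd 31): {"aar":60,"fe":68,"lsd":31,"uys":55,"vz":51,"xrg":2}
After op 8 (remove /aar): {"fe":68,"lsd":31,"uys":55,"vz":51,"xrg":2}
After op 9 (remove /vz): {"fe":68,"lsd":31,"uys":55,"xrg":2}
After op 10 (add /sib 44): {"fe":68,"lsd":31,"sib":44,"uys":55,"xrg":2}
After op 11 (replace /sib 73): {"fe":68,"lsd":31,"sib":73,"uys":55,"xrg":2}
Size at the root: 5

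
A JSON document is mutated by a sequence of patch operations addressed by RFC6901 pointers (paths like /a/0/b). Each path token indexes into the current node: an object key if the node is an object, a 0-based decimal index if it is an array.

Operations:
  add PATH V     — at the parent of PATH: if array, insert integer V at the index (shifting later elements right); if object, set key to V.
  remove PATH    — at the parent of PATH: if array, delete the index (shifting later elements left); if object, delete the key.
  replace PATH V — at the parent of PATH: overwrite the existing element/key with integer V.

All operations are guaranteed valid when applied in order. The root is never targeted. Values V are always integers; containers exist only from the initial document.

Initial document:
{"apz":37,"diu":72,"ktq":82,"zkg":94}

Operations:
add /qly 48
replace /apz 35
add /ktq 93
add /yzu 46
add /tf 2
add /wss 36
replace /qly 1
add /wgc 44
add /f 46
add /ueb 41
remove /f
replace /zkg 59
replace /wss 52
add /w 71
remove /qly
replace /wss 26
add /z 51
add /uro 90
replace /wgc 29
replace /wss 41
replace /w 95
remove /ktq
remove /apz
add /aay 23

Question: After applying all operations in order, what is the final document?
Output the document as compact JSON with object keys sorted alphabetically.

After op 1 (add /qly 48): {"apz":37,"diu":72,"ktq":82,"qly":48,"zkg":94}
After op 2 (replace /apz 35): {"apz":35,"diu":72,"ktq":82,"qly":48,"zkg":94}
After op 3 (add /ktq 93): {"apz":35,"diu":72,"ktq":93,"qly":48,"zkg":94}
After op 4 (add /yzu 46): {"apz":35,"diu":72,"ktq":93,"qly":48,"yzu":46,"zkg":94}
After op 5 (add /tf 2): {"apz":35,"diu":72,"ktq":93,"qly":48,"tf":2,"yzu":46,"zkg":94}
After op 6 (add /wss 36): {"apz":35,"diu":72,"ktq":93,"qly":48,"tf":2,"wss":36,"yzu":46,"zkg":94}
After op 7 (replace /qly 1): {"apz":35,"diu":72,"ktq":93,"qly":1,"tf":2,"wss":36,"yzu":46,"zkg":94}
After op 8 (add /wgc 44): {"apz":35,"diu":72,"ktq":93,"qly":1,"tf":2,"wgc":44,"wss":36,"yzu":46,"zkg":94}
After op 9 (add /f 46): {"apz":35,"diu":72,"f":46,"ktq":93,"qly":1,"tf":2,"wgc":44,"wss":36,"yzu":46,"zkg":94}
After op 10 (add /ueb 41): {"apz":35,"diu":72,"f":46,"ktq":93,"qly":1,"tf":2,"ueb":41,"wgc":44,"wss":36,"yzu":46,"zkg":94}
After op 11 (remove /f): {"apz":35,"diu":72,"ktq":93,"qly":1,"tf":2,"ueb":41,"wgc":44,"wss":36,"yzu":46,"zkg":94}
After op 12 (replace /zkg 59): {"apz":35,"diu":72,"ktq":93,"qly":1,"tf":2,"ueb":41,"wgc":44,"wss":36,"yzu":46,"zkg":59}
After op 13 (replace /wss 52): {"apz":35,"diu":72,"ktq":93,"qly":1,"tf":2,"ueb":41,"wgc":44,"wss":52,"yzu":46,"zkg":59}
After op 14 (add /w 71): {"apz":35,"diu":72,"ktq":93,"qly":1,"tf":2,"ueb":41,"w":71,"wgc":44,"wss":52,"yzu":46,"zkg":59}
After op 15 (remove /qly): {"apz":35,"diu":72,"ktq":93,"tf":2,"ueb":41,"w":71,"wgc":44,"wss":52,"yzu":46,"zkg":59}
After op 16 (replace /wss 26): {"apz":35,"diu":72,"ktq":93,"tf":2,"ueb":41,"w":71,"wgc":44,"wss":26,"yzu":46,"zkg":59}
After op 17 (add /z 51): {"apz":35,"diu":72,"ktq":93,"tf":2,"ueb":41,"w":71,"wgc":44,"wss":26,"yzu":46,"z":51,"zkg":59}
After op 18 (add /uro 90): {"apz":35,"diu":72,"ktq":93,"tf":2,"ueb":41,"uro":90,"w":71,"wgc":44,"wss":26,"yzu":46,"z":51,"zkg":59}
After op 19 (replace /wgc 29): {"apz":35,"diu":72,"ktq":93,"tf":2,"ueb":41,"uro":90,"w":71,"wgc":29,"wss":26,"yzu":46,"z":51,"zkg":59}
After op 20 (replace /wss 41): {"apz":35,"diu":72,"ktq":93,"tf":2,"ueb":41,"uro":90,"w":71,"wgc":29,"wss":41,"yzu":46,"z":51,"zkg":59}
After op 21 (replace /w 95): {"apz":35,"diu":72,"ktq":93,"tf":2,"ueb":41,"uro":90,"w":95,"wgc":29,"wss":41,"yzu":46,"z":51,"zkg":59}
After op 22 (remove /ktq): {"apz":35,"diu":72,"tf":2,"ueb":41,"uro":90,"w":95,"wgc":29,"wss":41,"yzu":46,"z":51,"zkg":59}
After op 23 (remove /apz): {"diu":72,"tf":2,"ueb":41,"uro":90,"w":95,"wgc":29,"wss":41,"yzu":46,"z":51,"zkg":59}
After op 24 (add /aay 23): {"aay":23,"diu":72,"tf":2,"ueb":41,"uro":90,"w":95,"wgc":29,"wss":41,"yzu":46,"z":51,"zkg":59}

Answer: {"aay":23,"diu":72,"tf":2,"ueb":41,"uro":90,"w":95,"wgc":29,"wss":41,"yzu":46,"z":51,"zkg":59}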